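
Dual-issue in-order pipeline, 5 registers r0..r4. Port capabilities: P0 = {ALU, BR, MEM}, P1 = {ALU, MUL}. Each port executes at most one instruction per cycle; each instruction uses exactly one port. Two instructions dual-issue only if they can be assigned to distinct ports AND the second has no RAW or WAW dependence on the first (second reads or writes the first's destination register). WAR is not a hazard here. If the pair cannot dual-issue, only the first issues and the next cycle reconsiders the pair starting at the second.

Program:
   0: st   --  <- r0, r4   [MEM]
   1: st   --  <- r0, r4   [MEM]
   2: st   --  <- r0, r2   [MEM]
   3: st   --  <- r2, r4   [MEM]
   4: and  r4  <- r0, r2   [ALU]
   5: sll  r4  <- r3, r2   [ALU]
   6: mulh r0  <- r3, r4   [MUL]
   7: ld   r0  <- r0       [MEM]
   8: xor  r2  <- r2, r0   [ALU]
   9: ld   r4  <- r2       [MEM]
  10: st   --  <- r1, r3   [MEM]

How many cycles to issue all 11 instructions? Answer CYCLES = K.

c0: i0 st.MEM  no-port MEM/MEM
c1: i1 st.MEM  no-port MEM/MEM
c2: i2 st.MEM  no-port MEM/MEM
c3: i3/i4 st.MEM/and.ALU  2-wide
c4: i5 sll.ALU  RAW r4
c5: i6 mulh.MUL  RAW+WAW r0
c6: i7 ld.MEM  RAW r0
c7: i8 xor.ALU  RAW r2
c8: i9 ld.MEM  no-port MEM/MEM
c9: i10 st.MEM  tail

CYCLES = 10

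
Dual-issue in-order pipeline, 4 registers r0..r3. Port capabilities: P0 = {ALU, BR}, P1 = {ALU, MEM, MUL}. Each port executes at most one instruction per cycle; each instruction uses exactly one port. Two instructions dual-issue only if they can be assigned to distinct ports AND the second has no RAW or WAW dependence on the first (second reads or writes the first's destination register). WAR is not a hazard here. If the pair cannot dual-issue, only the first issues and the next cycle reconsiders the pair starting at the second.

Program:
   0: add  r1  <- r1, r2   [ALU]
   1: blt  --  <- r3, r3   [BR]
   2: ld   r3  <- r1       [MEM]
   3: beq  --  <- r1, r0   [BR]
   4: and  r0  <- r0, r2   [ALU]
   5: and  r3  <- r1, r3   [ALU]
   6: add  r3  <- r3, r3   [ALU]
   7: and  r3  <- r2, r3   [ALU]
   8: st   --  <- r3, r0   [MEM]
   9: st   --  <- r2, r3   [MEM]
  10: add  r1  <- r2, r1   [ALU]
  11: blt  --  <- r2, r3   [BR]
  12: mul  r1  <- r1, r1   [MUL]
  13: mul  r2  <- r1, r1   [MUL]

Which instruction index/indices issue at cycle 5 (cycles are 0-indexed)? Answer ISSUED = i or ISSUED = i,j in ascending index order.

[0] i0/i1  add/blt  -- dual
[1] i2/i3  ld/beq  -- dual
[2] i4/i5  and/and  -- dual
[3] i6  add  -- RAW+WAW r3
[4] i7  and  -- RAW r3
[5] i8  st  -- no-port MEM/MEM
[6] i9/i10  st/add  -- dual
[7] i11/i12  blt/mul  -- dual
[8] i13  mul  -- tail

ISSUED = 8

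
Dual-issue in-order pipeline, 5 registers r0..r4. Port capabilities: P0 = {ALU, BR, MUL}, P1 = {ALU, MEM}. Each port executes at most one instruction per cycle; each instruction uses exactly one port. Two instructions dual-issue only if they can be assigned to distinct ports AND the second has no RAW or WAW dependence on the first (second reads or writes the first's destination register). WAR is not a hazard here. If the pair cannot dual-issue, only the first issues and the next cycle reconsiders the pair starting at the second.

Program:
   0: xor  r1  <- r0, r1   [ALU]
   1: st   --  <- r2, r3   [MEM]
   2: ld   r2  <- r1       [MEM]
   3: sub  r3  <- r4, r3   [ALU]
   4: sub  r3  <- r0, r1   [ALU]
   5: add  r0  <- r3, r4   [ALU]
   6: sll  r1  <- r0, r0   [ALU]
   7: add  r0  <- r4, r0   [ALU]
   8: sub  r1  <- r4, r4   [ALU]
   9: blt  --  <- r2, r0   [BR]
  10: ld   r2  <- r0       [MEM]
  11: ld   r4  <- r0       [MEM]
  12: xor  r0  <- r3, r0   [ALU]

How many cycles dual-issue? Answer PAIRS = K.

0. xor.ALU/st.MEM @i0,i1  | pair
1. ld.MEM/sub.ALU @i2,i3  | pair
2. sub.ALU @i4  | RAW r3
3. add.ALU @i5  | RAW r0
4. sll.ALU/add.ALU @i6,i7  | pair
5. sub.ALU/blt.BR @i8,i9  | pair
6. ld.MEM @i10  | no-port MEM/MEM
7. ld.MEM/xor.ALU @i11,i12  | pair

PAIRS = 5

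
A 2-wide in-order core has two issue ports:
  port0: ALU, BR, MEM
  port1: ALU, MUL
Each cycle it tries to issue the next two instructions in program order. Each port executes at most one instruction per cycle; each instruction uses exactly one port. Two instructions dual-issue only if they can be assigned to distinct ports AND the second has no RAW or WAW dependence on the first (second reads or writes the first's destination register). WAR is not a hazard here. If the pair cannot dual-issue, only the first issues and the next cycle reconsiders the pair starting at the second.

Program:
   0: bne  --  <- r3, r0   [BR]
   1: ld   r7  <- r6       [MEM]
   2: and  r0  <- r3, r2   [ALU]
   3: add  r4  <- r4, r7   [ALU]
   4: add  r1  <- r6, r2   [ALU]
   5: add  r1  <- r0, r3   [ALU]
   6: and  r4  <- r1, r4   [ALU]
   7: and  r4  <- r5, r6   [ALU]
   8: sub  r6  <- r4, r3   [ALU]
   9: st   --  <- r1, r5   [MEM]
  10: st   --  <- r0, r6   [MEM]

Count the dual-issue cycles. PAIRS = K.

PAIRS = 3

c0: i0 bne  no-port BR/MEM
c1: i1,i2 ld and  2-wide
c2: i3,i4 add add  2-wide
c3: i5 add  RAW r1
c4: i6 and  WAW r4
c5: i7 and  RAW r4
c6: i8,i9 sub st  2-wide
c7: i10 st  tail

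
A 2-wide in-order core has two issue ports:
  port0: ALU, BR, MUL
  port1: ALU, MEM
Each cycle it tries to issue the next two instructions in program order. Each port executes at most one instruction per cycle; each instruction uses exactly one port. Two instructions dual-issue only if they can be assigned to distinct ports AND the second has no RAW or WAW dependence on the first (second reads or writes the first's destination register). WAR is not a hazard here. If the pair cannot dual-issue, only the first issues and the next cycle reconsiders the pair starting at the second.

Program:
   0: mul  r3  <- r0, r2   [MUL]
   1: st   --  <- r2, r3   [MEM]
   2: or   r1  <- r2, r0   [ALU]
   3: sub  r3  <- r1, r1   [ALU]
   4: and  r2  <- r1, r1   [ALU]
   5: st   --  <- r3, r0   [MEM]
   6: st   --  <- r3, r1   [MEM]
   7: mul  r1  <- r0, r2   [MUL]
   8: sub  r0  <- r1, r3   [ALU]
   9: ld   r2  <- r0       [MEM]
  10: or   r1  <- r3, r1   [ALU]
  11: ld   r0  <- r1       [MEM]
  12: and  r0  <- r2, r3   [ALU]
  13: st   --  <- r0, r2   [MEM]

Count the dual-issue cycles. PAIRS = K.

PAIRS = 4

c0: i0 mul  RAW r3
c1: i1+i2 st or  pair
c2: i3+i4 sub and  pair
c3: i5 st  no-port MEM/MEM
c4: i6+i7 st mul  pair
c5: i8 sub  RAW r0
c6: i9+i10 ld or  pair
c7: i11 ld  WAW r0
c8: i12 and  RAW r0
c9: i13 st  tail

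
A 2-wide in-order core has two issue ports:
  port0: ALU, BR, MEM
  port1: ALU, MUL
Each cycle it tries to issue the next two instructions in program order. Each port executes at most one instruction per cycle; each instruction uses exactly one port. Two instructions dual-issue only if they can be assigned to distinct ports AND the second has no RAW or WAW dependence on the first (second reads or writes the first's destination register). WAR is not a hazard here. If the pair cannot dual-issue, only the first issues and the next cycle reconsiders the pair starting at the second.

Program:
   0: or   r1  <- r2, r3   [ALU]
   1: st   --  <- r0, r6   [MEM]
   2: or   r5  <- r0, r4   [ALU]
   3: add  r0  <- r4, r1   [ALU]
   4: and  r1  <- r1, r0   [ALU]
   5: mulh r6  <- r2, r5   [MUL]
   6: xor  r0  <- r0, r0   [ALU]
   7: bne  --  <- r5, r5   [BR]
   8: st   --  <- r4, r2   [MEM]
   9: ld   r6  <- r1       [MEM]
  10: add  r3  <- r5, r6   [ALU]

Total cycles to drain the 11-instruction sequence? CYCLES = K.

  cy0 -> i0&i1 (or;st) 2-wide
  cy1 -> i2&i3 (or;add) 2-wide
  cy2 -> i4&i5 (and;mulh) 2-wide
  cy3 -> i6&i7 (xor;bne) 2-wide
  cy4 -> i8 (st) no-port MEM/MEM
  cy5 -> i9 (ld) RAW r6
  cy6 -> i10 (add) tail

CYCLES = 7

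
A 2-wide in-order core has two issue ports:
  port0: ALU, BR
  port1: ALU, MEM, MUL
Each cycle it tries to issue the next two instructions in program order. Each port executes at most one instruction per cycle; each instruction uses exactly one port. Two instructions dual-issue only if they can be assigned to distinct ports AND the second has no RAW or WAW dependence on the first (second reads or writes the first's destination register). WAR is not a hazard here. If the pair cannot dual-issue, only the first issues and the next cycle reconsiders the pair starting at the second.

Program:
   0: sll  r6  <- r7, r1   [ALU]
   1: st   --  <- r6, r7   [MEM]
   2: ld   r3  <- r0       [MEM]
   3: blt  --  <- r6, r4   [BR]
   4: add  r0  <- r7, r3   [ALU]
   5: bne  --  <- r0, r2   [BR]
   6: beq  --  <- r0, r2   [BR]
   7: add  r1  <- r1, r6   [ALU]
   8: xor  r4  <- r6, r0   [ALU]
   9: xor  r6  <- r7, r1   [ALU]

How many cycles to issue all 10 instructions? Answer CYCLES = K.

c0: i0 sll.ALU  RAW r6
c1: i1 st.MEM  no-port MEM/MEM
c2: i2/i3 ld.MEM+blt.BR  dual
c3: i4 add.ALU  RAW r0
c4: i5 bne.BR  no-port BR/BR
c5: i6/i7 beq.BR+add.ALU  dual
c6: i8/i9 xor.ALU+xor.ALU  dual

CYCLES = 7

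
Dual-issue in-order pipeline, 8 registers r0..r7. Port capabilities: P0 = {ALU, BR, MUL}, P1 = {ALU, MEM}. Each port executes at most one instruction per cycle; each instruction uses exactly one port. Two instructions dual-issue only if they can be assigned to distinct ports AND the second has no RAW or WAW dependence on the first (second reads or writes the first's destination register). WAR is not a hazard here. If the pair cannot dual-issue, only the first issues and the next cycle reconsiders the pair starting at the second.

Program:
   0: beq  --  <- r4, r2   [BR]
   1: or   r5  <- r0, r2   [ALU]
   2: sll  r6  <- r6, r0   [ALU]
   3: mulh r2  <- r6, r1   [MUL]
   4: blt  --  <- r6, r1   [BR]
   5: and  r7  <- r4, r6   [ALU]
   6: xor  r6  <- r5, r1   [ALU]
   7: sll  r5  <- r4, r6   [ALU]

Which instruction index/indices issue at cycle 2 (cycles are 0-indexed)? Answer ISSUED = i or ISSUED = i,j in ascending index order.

ISSUED = 3

0. beq.BR/or.ALU @i0&i1  | pair
1. sll.ALU @i2  | RAW r6
2. mulh.MUL @i3  | no-port MUL/BR
3. blt.BR/and.ALU @i4&i5  | pair
4. xor.ALU @i6  | RAW r6
5. sll.ALU @i7  | tail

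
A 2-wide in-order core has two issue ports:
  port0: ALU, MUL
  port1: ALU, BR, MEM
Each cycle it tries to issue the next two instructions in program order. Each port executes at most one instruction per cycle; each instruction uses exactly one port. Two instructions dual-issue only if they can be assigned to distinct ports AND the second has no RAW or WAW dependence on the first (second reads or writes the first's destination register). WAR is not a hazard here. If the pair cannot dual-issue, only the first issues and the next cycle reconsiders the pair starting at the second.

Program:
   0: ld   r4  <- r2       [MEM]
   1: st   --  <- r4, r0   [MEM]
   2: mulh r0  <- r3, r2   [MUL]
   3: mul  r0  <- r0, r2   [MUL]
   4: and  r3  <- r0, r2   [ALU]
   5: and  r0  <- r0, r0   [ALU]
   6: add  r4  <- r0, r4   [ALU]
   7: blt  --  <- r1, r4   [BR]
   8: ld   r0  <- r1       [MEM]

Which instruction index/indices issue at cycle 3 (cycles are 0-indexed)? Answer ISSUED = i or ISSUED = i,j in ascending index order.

c0: i0 ld  no-port MEM/MEM
c1: i1+i2 st;mulh  pair
c2: i3 mul  RAW r0
c3: i4+i5 and;and  pair
c4: i6 add  RAW r4
c5: i7 blt  no-port BR/MEM
c6: i8 ld  tail

ISSUED = 4,5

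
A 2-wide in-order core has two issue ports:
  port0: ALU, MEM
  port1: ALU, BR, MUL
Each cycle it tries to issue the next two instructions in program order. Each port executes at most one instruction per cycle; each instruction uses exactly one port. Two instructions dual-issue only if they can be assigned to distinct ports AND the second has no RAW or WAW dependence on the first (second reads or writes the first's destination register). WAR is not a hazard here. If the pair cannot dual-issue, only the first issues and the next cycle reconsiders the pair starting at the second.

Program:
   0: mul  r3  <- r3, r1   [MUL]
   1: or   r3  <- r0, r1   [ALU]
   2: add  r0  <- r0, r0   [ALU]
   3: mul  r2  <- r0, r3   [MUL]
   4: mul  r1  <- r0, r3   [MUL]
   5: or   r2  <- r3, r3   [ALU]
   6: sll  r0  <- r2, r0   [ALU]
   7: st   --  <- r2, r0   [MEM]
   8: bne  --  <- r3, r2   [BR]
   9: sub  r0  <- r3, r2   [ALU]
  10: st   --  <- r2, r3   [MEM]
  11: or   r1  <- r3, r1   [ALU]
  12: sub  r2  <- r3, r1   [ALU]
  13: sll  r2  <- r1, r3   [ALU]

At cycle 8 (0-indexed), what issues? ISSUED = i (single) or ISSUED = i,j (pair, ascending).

0. mul.MUL @i0  | WAW r3
1. or.ALU/add.ALU @i1,i2  | pair
2. mul.MUL @i3  | no-port MUL/MUL
3. mul.MUL/or.ALU @i4,i5  | pair
4. sll.ALU @i6  | RAW r0
5. st.MEM/bne.BR @i7,i8  | pair
6. sub.ALU/st.MEM @i9,i10  | pair
7. or.ALU @i11  | RAW r1
8. sub.ALU @i12  | WAW r2
9. sll.ALU @i13  | tail

ISSUED = 12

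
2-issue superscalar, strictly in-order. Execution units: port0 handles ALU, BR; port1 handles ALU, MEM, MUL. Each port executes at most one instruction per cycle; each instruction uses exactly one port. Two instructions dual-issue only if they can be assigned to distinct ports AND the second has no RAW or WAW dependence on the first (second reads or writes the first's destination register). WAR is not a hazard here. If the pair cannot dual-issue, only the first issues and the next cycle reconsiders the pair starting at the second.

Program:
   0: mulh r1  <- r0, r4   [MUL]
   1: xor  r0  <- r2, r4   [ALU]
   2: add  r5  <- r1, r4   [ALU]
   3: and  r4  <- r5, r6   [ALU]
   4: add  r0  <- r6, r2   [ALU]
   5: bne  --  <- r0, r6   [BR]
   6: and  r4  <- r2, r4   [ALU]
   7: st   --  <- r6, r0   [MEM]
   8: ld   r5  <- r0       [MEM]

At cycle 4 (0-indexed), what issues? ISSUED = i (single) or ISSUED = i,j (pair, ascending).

ISSUED = 7

  cy0 -> i0/i1 (mulh.MUL+xor.ALU) dual
  cy1 -> i2 (add.ALU) RAW r5
  cy2 -> i3/i4 (and.ALU+add.ALU) dual
  cy3 -> i5/i6 (bne.BR+and.ALU) dual
  cy4 -> i7 (st.MEM) no-port MEM/MEM
  cy5 -> i8 (ld.MEM) tail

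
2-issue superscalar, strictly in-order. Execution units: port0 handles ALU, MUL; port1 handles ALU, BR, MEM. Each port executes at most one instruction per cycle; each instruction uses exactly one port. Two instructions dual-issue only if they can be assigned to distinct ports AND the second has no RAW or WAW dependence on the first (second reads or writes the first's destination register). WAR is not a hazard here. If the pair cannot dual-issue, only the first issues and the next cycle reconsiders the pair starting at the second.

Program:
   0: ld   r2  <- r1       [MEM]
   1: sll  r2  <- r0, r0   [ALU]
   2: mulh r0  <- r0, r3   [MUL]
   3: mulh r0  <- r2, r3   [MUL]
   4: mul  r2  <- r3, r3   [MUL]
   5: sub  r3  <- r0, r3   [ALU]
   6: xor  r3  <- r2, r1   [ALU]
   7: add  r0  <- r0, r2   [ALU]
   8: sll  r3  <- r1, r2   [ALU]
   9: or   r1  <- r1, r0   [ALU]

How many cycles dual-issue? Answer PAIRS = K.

PAIRS = 4

  cy0 -> i0 (ld.MEM) WAW r2
  cy1 -> i1,i2 (sll.ALU/mulh.MUL) pair
  cy2 -> i3 (mulh.MUL) no-port MUL/MUL
  cy3 -> i4,i5 (mul.MUL/sub.ALU) pair
  cy4 -> i6,i7 (xor.ALU/add.ALU) pair
  cy5 -> i8,i9 (sll.ALU/or.ALU) pair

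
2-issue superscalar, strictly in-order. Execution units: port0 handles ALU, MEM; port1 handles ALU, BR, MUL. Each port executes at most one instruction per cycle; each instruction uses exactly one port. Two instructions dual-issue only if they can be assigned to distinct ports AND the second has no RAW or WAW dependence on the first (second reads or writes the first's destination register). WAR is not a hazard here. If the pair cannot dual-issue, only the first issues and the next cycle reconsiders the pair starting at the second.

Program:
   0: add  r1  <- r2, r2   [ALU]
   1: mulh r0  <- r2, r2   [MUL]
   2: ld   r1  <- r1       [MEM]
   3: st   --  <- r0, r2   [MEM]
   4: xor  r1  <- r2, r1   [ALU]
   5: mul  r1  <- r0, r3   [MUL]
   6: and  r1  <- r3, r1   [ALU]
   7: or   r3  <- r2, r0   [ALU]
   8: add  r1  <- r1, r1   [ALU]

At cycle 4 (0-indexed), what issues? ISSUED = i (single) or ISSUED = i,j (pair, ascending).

  cy0 -> i0,i1 (add.ALU;mulh.MUL) dual
  cy1 -> i2 (ld.MEM) no-port MEM/MEM
  cy2 -> i3,i4 (st.MEM;xor.ALU) dual
  cy3 -> i5 (mul.MUL) RAW+WAW r1
  cy4 -> i6,i7 (and.ALU;or.ALU) dual
  cy5 -> i8 (add.ALU) tail

ISSUED = 6,7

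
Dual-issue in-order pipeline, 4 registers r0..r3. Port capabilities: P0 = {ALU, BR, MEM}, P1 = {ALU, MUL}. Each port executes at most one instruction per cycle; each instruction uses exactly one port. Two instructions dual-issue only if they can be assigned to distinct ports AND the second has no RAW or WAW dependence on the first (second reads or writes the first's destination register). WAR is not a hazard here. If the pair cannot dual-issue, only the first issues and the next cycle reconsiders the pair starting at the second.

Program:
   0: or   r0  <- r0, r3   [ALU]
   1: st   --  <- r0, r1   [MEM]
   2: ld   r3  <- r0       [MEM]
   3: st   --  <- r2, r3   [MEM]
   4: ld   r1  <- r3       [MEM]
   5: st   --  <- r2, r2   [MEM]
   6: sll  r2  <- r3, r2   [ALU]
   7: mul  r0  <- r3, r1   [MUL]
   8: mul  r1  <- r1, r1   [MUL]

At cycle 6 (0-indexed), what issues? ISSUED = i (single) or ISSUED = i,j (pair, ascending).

0. or.ALU @i0  | RAW r0
1. st.MEM @i1  | no-port MEM/MEM
2. ld.MEM @i2  | no-port MEM/MEM
3. st.MEM @i3  | no-port MEM/MEM
4. ld.MEM @i4  | no-port MEM/MEM
5. st.MEM;sll.ALU @i5&i6  | pair
6. mul.MUL @i7  | no-port MUL/MUL
7. mul.MUL @i8  | tail

ISSUED = 7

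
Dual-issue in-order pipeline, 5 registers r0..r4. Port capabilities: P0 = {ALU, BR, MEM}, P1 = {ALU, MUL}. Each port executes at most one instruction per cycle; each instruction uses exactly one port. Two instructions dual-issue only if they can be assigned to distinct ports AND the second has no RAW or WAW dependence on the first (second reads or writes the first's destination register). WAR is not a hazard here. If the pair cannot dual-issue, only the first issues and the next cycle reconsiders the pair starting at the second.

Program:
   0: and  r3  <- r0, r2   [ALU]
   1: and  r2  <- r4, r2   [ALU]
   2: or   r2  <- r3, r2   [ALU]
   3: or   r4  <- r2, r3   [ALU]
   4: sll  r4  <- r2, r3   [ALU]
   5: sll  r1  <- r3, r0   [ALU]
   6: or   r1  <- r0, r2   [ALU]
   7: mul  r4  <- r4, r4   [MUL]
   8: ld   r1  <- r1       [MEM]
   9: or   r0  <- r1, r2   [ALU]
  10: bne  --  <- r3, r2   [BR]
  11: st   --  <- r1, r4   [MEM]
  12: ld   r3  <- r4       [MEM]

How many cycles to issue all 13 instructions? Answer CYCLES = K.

0. and/and @i0,i1  | dual
1. or @i2  | RAW r2
2. or @i3  | WAW r4
3. sll/sll @i4,i5  | dual
4. or/mul @i6,i7  | dual
5. ld @i8  | RAW r1
6. or/bne @i9,i10  | dual
7. st @i11  | no-port MEM/MEM
8. ld @i12  | tail

CYCLES = 9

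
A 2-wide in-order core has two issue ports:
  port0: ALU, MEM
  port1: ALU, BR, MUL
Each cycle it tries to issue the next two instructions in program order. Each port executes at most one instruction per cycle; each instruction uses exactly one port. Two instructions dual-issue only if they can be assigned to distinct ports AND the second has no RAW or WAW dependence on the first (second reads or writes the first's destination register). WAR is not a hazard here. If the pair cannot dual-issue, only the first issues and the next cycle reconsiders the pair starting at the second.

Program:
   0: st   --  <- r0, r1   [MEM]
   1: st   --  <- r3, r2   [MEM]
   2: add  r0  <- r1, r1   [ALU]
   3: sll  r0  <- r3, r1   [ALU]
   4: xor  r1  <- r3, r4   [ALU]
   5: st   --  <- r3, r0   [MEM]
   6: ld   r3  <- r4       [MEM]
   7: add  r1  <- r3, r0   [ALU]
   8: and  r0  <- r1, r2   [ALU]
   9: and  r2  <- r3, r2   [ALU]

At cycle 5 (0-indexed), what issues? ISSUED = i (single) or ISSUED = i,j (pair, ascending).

#0 head=0: st i0 no-port MEM/MEM
#1 head=1: st/add i1/i2 pair
#2 head=3: sll/xor i3/i4 pair
#3 head=5: st i5 no-port MEM/MEM
#4 head=6: ld i6 RAW r3
#5 head=7: add i7 RAW r1
#6 head=8: and/and i8/i9 pair

ISSUED = 7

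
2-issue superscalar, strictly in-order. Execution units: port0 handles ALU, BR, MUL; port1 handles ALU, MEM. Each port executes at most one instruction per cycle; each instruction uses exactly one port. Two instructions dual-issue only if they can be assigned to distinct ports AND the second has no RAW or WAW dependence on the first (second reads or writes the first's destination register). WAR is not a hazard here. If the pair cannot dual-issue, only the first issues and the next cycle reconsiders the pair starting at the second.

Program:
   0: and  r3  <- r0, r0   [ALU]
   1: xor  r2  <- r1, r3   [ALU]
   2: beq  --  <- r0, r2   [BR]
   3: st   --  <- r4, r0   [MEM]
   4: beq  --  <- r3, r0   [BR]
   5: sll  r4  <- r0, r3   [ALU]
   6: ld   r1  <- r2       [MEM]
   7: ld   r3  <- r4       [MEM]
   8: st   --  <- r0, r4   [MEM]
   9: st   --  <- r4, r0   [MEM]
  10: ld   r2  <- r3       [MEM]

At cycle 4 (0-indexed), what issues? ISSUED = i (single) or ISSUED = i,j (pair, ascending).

0. and.ALU @i0  | RAW r3
1. xor.ALU @i1  | RAW r2
2. beq.BR+st.MEM @i2,i3  | dual
3. beq.BR+sll.ALU @i4,i5  | dual
4. ld.MEM @i6  | no-port MEM/MEM
5. ld.MEM @i7  | no-port MEM/MEM
6. st.MEM @i8  | no-port MEM/MEM
7. st.MEM @i9  | no-port MEM/MEM
8. ld.MEM @i10  | tail

ISSUED = 6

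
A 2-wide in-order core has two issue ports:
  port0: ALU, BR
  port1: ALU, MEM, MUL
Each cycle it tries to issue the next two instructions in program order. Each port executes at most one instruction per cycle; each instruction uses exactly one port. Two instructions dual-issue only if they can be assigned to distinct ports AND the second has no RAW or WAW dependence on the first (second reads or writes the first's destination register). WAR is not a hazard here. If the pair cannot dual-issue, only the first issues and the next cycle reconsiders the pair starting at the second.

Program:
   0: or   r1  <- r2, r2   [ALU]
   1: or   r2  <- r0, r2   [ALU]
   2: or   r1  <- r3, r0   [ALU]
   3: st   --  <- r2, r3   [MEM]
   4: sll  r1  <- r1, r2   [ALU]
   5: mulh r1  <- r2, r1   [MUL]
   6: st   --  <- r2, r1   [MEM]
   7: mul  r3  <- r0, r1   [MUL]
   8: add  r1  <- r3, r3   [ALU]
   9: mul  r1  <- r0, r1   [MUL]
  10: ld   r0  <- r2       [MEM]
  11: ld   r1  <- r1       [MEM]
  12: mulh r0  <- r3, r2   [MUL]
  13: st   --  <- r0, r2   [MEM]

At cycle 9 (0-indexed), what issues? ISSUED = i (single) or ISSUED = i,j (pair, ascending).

[0] i0&i1  or+or  -- pair
[1] i2&i3  or+st  -- pair
[2] i4  sll  -- RAW+WAW r1
[3] i5  mulh  -- no-port MUL/MEM
[4] i6  st  -- no-port MEM/MUL
[5] i7  mul  -- RAW r3
[6] i8  add  -- RAW+WAW r1
[7] i9  mul  -- no-port MUL/MEM
[8] i10  ld  -- no-port MEM/MEM
[9] i11  ld  -- no-port MEM/MUL
[10] i12  mulh  -- no-port MUL/MEM
[11] i13  st  -- tail

ISSUED = 11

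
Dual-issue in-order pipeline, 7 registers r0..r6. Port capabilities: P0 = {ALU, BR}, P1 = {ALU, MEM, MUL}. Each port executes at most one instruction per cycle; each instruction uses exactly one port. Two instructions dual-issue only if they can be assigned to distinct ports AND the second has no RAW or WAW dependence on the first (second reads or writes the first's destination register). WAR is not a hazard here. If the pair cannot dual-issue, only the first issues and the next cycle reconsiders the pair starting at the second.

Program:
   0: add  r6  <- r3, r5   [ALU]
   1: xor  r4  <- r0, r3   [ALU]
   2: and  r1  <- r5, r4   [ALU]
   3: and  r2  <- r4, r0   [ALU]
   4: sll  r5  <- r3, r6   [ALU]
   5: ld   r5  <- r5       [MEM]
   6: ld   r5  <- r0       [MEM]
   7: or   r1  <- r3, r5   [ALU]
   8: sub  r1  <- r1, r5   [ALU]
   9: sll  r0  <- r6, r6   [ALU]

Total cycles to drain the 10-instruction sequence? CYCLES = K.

CYCLES = 7

t=0 i0,i1:add.ALU+xor.ALU ; dual
t=1 i2,i3:and.ALU+and.ALU ; dual
t=2 i4:sll.ALU ; RAW+WAW r5
t=3 i5:ld.MEM ; no-port MEM/MEM
t=4 i6:ld.MEM ; RAW r5
t=5 i7:or.ALU ; RAW+WAW r1
t=6 i8,i9:sub.ALU+sll.ALU ; dual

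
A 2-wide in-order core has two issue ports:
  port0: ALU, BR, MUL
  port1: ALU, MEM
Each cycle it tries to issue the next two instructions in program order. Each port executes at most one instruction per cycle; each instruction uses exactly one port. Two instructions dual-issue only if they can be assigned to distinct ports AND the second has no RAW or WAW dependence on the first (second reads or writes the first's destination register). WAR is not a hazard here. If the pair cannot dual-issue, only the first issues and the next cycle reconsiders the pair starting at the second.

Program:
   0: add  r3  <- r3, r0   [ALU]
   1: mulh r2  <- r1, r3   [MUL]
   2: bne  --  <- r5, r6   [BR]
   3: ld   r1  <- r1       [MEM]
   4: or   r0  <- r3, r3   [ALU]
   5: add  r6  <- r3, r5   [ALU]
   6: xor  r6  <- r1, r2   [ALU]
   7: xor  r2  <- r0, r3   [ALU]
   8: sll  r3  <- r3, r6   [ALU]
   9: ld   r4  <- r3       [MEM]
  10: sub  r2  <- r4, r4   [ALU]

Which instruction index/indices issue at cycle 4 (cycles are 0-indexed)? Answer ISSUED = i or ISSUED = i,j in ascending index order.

ISSUED = 6,7

[0] i0  add.ALU  -- RAW r3
[1] i1  mulh.MUL  -- no-port MUL/BR
[2] i2,i3  bne.BR/ld.MEM  -- pair
[3] i4,i5  or.ALU/add.ALU  -- pair
[4] i6,i7  xor.ALU/xor.ALU  -- pair
[5] i8  sll.ALU  -- RAW r3
[6] i9  ld.MEM  -- RAW r4
[7] i10  sub.ALU  -- tail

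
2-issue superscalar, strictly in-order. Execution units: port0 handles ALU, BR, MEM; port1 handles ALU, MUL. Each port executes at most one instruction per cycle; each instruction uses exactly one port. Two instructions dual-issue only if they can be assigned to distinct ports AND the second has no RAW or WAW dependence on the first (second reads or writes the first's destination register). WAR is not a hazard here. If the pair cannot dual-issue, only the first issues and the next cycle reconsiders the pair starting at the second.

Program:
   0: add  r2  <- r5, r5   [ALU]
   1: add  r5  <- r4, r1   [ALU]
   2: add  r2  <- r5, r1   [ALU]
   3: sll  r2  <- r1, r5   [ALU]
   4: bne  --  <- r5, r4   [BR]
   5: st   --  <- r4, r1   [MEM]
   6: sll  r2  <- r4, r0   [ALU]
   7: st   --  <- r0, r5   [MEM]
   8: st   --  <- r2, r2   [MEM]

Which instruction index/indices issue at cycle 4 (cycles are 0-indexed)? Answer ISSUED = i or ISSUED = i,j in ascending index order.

ISSUED = 7

0. add;add @i0&i1  | pair
1. add @i2  | WAW r2
2. sll;bne @i3&i4  | pair
3. st;sll @i5&i6  | pair
4. st @i7  | no-port MEM/MEM
5. st @i8  | tail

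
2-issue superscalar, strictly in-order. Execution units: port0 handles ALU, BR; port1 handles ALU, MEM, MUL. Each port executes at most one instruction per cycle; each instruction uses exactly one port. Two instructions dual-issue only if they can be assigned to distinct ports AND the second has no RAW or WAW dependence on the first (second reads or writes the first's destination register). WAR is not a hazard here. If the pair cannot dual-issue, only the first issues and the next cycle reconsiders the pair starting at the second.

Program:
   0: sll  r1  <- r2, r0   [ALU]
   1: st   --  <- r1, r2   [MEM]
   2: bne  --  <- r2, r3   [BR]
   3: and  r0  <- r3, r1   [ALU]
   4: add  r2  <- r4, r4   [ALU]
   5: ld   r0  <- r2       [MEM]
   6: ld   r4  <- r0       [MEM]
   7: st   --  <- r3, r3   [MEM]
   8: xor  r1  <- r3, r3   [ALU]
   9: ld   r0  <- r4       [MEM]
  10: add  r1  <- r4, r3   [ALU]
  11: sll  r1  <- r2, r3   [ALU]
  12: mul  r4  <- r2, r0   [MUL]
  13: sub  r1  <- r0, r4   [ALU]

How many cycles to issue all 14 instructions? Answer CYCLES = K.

#0 head=0: sll i0 RAW r1
#1 head=1: st;bne i1,i2 dual
#2 head=3: and;add i3,i4 dual
#3 head=5: ld i5 no-port MEM/MEM
#4 head=6: ld i6 no-port MEM/MEM
#5 head=7: st;xor i7,i8 dual
#6 head=9: ld;add i9,i10 dual
#7 head=11: sll;mul i11,i12 dual
#8 head=13: sub i13 tail

CYCLES = 9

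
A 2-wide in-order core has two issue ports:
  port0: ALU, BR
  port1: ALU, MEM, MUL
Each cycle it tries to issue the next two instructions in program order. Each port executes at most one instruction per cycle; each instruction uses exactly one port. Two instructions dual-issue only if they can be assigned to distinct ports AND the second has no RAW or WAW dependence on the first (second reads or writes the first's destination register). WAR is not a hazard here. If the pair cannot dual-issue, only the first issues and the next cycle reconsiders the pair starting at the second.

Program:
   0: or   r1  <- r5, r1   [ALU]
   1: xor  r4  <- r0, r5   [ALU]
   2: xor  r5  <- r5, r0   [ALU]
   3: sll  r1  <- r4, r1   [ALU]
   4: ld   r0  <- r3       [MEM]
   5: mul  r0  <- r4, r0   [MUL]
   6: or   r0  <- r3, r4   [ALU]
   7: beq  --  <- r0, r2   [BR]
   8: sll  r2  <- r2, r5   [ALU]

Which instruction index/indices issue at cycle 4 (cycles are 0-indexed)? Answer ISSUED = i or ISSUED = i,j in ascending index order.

#0 head=0: or;xor i0+i1 pair
#1 head=2: xor;sll i2+i3 pair
#2 head=4: ld i4 no-port MEM/MUL
#3 head=5: mul i5 WAW r0
#4 head=6: or i6 RAW r0
#5 head=7: beq;sll i7+i8 pair

ISSUED = 6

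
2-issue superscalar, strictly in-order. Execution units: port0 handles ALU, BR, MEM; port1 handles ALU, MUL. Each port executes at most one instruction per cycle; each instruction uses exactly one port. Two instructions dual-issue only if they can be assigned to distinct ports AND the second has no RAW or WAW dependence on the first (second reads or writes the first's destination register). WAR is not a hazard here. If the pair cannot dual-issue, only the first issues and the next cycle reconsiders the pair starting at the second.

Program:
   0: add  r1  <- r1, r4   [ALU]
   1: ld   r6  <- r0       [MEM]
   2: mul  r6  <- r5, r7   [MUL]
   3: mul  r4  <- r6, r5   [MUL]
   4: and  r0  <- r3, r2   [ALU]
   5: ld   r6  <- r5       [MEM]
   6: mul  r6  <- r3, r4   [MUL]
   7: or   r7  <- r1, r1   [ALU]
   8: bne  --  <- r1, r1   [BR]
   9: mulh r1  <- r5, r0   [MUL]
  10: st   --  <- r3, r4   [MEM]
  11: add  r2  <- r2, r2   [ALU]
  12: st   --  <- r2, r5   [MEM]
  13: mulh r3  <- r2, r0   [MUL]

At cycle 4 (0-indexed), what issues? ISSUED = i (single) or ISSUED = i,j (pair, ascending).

ISSUED = 6,7

0. add.ALU+ld.MEM @i0+i1  | pair
1. mul.MUL @i2  | no-port MUL/MUL
2. mul.MUL+and.ALU @i3+i4  | pair
3. ld.MEM @i5  | WAW r6
4. mul.MUL+or.ALU @i6+i7  | pair
5. bne.BR+mulh.MUL @i8+i9  | pair
6. st.MEM+add.ALU @i10+i11  | pair
7. st.MEM+mulh.MUL @i12+i13  | pair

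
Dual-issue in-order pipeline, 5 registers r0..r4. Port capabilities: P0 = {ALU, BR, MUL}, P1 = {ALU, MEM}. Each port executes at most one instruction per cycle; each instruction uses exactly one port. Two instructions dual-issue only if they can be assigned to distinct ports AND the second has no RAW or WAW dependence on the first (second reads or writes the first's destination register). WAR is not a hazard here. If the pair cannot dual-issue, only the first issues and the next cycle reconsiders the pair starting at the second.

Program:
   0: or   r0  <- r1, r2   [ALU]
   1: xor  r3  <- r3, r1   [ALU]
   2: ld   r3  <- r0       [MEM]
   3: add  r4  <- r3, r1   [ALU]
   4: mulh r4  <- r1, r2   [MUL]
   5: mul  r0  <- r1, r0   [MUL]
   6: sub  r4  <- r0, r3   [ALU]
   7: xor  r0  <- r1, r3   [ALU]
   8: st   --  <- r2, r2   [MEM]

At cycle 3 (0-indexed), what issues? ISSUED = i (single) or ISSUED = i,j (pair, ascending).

ISSUED = 4

#0 head=0: or.ALU+xor.ALU i0/i1 2-wide
#1 head=2: ld.MEM i2 RAW r3
#2 head=3: add.ALU i3 WAW r4
#3 head=4: mulh.MUL i4 no-port MUL/MUL
#4 head=5: mul.MUL i5 RAW r0
#5 head=6: sub.ALU+xor.ALU i6/i7 2-wide
#6 head=8: st.MEM i8 tail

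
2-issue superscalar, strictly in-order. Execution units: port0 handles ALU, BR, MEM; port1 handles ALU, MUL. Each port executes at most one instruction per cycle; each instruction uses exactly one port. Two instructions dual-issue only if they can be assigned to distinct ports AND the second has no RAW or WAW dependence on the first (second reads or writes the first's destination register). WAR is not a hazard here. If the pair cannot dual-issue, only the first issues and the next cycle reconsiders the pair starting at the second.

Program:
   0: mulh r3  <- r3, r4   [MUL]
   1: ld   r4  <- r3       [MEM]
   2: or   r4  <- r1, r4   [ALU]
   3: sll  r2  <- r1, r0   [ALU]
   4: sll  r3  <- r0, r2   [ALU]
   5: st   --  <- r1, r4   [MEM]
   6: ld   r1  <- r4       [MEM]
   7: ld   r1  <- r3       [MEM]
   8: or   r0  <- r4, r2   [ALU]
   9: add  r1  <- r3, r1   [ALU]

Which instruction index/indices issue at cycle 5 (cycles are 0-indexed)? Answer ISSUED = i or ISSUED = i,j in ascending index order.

ISSUED = 7,8

#0 head=0: mulh.MUL i0 RAW r3
#1 head=1: ld.MEM i1 RAW+WAW r4
#2 head=2: or.ALU sll.ALU i2+i3 2-wide
#3 head=4: sll.ALU st.MEM i4+i5 2-wide
#4 head=6: ld.MEM i6 no-port MEM/MEM
#5 head=7: ld.MEM or.ALU i7+i8 2-wide
#6 head=9: add.ALU i9 tail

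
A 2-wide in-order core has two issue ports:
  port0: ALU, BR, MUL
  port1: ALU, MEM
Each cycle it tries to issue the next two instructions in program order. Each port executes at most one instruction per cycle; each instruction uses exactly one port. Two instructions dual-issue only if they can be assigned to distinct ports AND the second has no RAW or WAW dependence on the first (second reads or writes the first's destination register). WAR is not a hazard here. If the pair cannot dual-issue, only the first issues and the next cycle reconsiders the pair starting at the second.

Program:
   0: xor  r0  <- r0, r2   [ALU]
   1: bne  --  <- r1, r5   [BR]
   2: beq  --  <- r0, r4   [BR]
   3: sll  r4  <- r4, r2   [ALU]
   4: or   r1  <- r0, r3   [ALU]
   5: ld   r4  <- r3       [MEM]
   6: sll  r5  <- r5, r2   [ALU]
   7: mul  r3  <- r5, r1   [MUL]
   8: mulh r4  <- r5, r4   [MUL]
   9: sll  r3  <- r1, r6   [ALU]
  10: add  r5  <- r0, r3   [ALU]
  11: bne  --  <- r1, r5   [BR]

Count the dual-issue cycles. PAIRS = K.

PAIRS = 4

c0: i0/i1 xor.ALU;bne.BR  2-wide
c1: i2/i3 beq.BR;sll.ALU  2-wide
c2: i4/i5 or.ALU;ld.MEM  2-wide
c3: i6 sll.ALU  RAW r5
c4: i7 mul.MUL  no-port MUL/MUL
c5: i8/i9 mulh.MUL;sll.ALU  2-wide
c6: i10 add.ALU  RAW r5
c7: i11 bne.BR  tail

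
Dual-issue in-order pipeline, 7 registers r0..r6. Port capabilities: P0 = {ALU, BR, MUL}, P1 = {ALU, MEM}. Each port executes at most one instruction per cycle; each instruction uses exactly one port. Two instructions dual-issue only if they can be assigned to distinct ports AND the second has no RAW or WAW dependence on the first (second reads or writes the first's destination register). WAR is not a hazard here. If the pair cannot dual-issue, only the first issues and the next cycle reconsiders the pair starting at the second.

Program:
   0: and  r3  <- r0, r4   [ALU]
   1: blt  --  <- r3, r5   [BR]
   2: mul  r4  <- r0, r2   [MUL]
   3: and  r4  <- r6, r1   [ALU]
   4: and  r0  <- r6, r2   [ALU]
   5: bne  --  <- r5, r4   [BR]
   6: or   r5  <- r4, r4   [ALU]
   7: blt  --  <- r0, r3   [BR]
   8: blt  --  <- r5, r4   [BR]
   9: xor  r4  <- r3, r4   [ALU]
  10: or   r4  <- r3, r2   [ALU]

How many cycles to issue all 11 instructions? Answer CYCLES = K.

c0: i0 and  RAW r3
c1: i1 blt  no-port BR/MUL
c2: i2 mul  WAW r4
c3: i3+i4 and;and  dual
c4: i5+i6 bne;or  dual
c5: i7 blt  no-port BR/BR
c6: i8+i9 blt;xor  dual
c7: i10 or  tail

CYCLES = 8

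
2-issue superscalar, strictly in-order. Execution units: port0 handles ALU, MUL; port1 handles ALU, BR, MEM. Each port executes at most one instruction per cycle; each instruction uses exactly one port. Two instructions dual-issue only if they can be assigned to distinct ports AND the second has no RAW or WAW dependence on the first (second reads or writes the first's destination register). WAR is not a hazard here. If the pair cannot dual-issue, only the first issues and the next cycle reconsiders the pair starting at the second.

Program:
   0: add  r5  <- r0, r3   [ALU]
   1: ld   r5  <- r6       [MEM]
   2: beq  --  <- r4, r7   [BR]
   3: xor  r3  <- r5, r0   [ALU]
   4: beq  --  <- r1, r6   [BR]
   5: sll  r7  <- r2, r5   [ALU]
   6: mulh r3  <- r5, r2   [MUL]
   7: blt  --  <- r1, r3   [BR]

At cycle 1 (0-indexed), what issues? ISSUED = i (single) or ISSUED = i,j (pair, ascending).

c0: i0 add  WAW r5
c1: i1 ld  no-port MEM/BR
c2: i2&i3 beq/xor  2-wide
c3: i4&i5 beq/sll  2-wide
c4: i6 mulh  RAW r3
c5: i7 blt  tail

ISSUED = 1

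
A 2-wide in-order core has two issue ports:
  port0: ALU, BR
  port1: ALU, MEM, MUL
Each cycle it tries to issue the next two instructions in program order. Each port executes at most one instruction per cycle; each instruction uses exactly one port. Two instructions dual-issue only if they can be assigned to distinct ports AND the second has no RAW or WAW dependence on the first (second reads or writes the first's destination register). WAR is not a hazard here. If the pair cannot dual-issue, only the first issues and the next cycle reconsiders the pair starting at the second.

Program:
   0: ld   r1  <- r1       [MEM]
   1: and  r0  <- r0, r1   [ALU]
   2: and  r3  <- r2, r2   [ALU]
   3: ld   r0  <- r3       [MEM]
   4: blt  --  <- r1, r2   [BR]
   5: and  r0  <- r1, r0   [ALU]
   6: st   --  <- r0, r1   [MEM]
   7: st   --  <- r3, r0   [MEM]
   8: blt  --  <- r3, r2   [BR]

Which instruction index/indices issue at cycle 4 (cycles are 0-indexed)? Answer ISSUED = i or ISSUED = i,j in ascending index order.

ISSUED = 6

t=0 i0:ld ; RAW r1
t=1 i1&i2:and and ; pair
t=2 i3&i4:ld blt ; pair
t=3 i5:and ; RAW r0
t=4 i6:st ; no-port MEM/MEM
t=5 i7&i8:st blt ; pair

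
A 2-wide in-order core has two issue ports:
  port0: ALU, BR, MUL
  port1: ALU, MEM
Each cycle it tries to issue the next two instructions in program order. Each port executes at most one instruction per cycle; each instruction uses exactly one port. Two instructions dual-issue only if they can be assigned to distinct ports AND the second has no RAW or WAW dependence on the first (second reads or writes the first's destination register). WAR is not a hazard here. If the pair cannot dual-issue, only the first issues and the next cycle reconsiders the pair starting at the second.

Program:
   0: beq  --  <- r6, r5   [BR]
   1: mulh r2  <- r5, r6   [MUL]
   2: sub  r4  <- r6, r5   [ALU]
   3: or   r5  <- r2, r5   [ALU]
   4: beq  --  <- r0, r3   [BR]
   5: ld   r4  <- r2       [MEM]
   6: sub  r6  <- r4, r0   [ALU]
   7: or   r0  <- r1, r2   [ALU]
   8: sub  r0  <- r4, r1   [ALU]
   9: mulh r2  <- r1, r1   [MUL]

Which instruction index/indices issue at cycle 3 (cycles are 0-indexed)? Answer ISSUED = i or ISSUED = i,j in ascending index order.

ISSUED = 5

  cy0 -> i0 (beq) no-port BR/MUL
  cy1 -> i1/i2 (mulh+sub) pair
  cy2 -> i3/i4 (or+beq) pair
  cy3 -> i5 (ld) RAW r4
  cy4 -> i6/i7 (sub+or) pair
  cy5 -> i8/i9 (sub+mulh) pair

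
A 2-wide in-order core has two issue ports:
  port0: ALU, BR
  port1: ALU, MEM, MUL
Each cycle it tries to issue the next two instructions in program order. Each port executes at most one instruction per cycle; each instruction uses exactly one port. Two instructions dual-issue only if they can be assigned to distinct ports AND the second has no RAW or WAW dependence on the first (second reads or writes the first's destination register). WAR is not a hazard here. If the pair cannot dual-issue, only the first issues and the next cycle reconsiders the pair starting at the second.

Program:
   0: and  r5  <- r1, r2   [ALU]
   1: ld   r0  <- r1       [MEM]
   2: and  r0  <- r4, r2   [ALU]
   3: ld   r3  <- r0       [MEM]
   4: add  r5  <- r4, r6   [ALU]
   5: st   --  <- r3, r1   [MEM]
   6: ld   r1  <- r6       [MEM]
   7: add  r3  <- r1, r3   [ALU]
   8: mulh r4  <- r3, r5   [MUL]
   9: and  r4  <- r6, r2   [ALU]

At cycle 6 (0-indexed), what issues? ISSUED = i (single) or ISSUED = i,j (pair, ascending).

ISSUED = 8

[0] i0/i1  and.ALU+ld.MEM  -- dual
[1] i2  and.ALU  -- RAW r0
[2] i3/i4  ld.MEM+add.ALU  -- dual
[3] i5  st.MEM  -- no-port MEM/MEM
[4] i6  ld.MEM  -- RAW r1
[5] i7  add.ALU  -- RAW r3
[6] i8  mulh.MUL  -- WAW r4
[7] i9  and.ALU  -- tail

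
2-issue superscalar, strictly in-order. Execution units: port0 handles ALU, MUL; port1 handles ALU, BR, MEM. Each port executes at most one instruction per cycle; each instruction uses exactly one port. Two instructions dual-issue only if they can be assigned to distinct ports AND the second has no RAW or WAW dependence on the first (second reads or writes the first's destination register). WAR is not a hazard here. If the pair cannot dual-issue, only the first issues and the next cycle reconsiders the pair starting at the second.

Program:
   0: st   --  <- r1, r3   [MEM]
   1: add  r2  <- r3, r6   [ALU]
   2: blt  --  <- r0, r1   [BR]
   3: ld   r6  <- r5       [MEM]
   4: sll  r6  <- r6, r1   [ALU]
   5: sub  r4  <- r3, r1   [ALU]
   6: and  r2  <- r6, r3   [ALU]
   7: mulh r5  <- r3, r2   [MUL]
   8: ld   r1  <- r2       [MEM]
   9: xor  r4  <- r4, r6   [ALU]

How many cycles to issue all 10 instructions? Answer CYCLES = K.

  cy0 -> i0+i1 (st.MEM+add.ALU) dual
  cy1 -> i2 (blt.BR) no-port BR/MEM
  cy2 -> i3 (ld.MEM) RAW+WAW r6
  cy3 -> i4+i5 (sll.ALU+sub.ALU) dual
  cy4 -> i6 (and.ALU) RAW r2
  cy5 -> i7+i8 (mulh.MUL+ld.MEM) dual
  cy6 -> i9 (xor.ALU) tail

CYCLES = 7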